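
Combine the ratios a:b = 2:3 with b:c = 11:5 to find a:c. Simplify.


Given a:b = 2:3 and b:c = 11:5
Make b consistent. Multiply first ratio by 11: a:b = 22:33
Multiply second ratio by 3: b:c = 33:15
Now b = 33 in both, so a:b:c = 22:33:15
Therefore a:c = 22:15
Simplify by GCD: a:c = 22:15

22:15


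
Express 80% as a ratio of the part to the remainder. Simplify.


Part = 80%, Remainder = 20%
Ratio = 80:20
GCD(80, 20) = 20
Simplify: 4:1 = 4:1

4:1


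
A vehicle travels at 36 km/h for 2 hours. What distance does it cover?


Using distance = speed * time
Speed = 36 km/h
Time = 2 hours
Distance = 36 * 2
= 72 km

72


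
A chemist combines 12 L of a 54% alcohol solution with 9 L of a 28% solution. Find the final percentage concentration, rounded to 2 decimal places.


Solute in mixture 1 = 54% of 12 L = 12*54/100 = 162/25 L
Solute in mixture 2 = 28% of 9 L = 9*28/100 = 63/25 L
Total solute = 162/25 + 63/25 = 9 L
Total volume = 12 + 9 = 21 L
Final concentration = 9/21 * 100 = 42.86%

42.86


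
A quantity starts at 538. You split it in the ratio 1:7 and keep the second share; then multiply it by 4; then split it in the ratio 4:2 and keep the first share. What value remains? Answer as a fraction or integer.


Start with 538.
Step 1: Split 1:7, second share = 538 * 7/8 = 1883/4
Step 2: Multiply by 4: 1883/4 * 4 = 1883
Step 3: Split 4:2, first share = 1883 * 4/6 = 3766/3
Final result = 3766/3

3766/3


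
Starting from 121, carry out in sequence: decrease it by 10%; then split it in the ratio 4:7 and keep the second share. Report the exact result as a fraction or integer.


Start with 121.
Step 1: Decrease by 10%: 121 * 90/100 = 1089/10
Step 2: Split 4:7, second share = 1089/10 * 7/11 = 693/10
Final result = 693/10

693/10


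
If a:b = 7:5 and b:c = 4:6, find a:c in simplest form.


Given a:b = 7:5 and b:c = 4:6
Make b consistent. Multiply first ratio by 4: a:b = 28:20
Multiply second ratio by 5: b:c = 20:30
Now b = 20 in both, so a:b:c = 28:20:30
Therefore a:c = 28:30
Simplify by GCD: a:c = 14:15

14:15


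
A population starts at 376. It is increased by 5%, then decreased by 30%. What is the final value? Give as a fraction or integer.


Start: 376
Step 1: increase by 5% => multiply by 105/100
  376 * 105/100 = 1974/5
Step 2: decrease by 30% => multiply by 70/100
  1974/5 * 70/100 = 6909/25
Final value = 6909/25

6909/25


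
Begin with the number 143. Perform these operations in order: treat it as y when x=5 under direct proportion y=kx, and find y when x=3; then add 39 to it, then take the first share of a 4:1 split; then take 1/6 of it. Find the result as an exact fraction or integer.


Start with 143.
Step 1: Direct prop: k = (143)/5; new y = k*3 = 143*3/5 = 429/5
Step 2: Add 39: 429/5+39=624/5; split 4:1 first = 624/5*4/5 = 2496/25
Step 3: Take 1/6: 2496/25 * 1/6 = 416/25
Final result = 416/25

416/25


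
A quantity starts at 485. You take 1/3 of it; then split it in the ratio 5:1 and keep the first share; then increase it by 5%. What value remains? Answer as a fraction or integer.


Start with 485.
Step 1: Take 1/3: 485 * 1/3 = 485/3
Step 2: Split 5:1, first share = 485/3 * 5/6 = 2425/18
Step 3: Increase by 5%: 2425/18 * 105/100 = 3395/24
Final result = 3395/24

3395/24


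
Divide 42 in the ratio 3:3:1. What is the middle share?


Ratio = 3:3:1
Total parts = 3 + 3 + 1 = 7
Value per part = 42 / 7 = 6
First share = 3 * 6 = 18
Middle share = 3 * 6 = 18
Third share = 1 * 6 = 6

18


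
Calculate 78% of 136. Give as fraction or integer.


Compute 78% of 136
Convert percentage: 78% = 78/100
Multiply: 136 * 78/100
= 10608/100
= 2652/25

2652/25


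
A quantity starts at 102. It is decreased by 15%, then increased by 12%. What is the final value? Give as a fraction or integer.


Start: 102
Step 1: decrease by 15% => multiply by 85/100
  102 * 85/100 = 867/10
Step 2: increase by 12% => multiply by 112/100
  867/10 * 112/100 = 12138/125
Final value = 12138/125

12138/125


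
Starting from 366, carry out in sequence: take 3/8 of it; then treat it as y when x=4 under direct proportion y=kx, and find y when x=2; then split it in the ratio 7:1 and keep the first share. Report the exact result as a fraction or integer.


Start with 366.
Step 1: Take 3/8: 366 * 3/8 = 549/4
Step 2: Direct prop: k = (549/4)/4; new y = k*2 = 549/4*2/4 = 549/8
Step 3: Split 7:1, first share = 549/8 * 7/8 = 3843/64
Final result = 3843/64

3843/64


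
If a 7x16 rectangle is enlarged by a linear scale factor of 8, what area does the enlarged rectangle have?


Original dimensions: 7 x 16
Enlargement factor = 8
New width = 7 * 8 = 56
New height = 16 * 8 = 128
New area = 56 * 128 = 7168

7168


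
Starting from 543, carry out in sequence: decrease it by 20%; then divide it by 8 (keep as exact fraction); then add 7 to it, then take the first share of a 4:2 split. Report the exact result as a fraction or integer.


Start with 543.
Step 1: Decrease by 20%: 543 * 80/100 = 2172/5
Step 2: Divide by 8: 2172/5 / 8 = 543/10
Step 3: Add 7: 543/10+7=613/10; split 4:2 first = 613/10*4/6 = 613/15
Final result = 613/15

613/15


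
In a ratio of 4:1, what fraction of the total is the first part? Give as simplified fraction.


Total parts = 4 + 1 = 5
First part fraction = 4/5
Simplify: 4/5 = 4/5

4/5


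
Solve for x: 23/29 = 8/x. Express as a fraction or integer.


Setting up: 23/29 = 8/x
Cross multiply: 23 * x = 29 * 8
23x = 232
x = 232/23
x = 232/23

232/23


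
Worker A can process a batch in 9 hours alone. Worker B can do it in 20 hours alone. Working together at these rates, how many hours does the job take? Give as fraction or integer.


Rate of A = 1/9 job per hour
Rate of B = 1/20 job per hour
Combined rate = 1/9 + 1/20
Find common denominator: (20 + 9)/(9*20) = 29/180
Combined rate = 29/180 job per hour
Time together = 1 / (29/180) = 180/29 hours

180/29


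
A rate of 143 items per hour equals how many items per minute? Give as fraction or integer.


Converting from per hour to per minute
Rate = 143 items per hour
Divide by 60: 143/60
= 143/60 items per minute

143/60


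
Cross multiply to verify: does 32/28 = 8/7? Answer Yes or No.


Cross multiply to check 32/28 = 8/7
Left cross product: 32 * 7 = 224
Right cross product: 28 * 8 = 224
224 = 224
Equal, so proportions match => Yes

Yes


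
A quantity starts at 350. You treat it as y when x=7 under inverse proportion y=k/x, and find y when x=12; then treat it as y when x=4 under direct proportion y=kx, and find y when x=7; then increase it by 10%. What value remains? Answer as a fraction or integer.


Start with 350.
Step 1: Inverse prop: k = (350)*7; new y = k/12 = 350*7/12 = 1225/6
Step 2: Direct prop: k = (1225/6)/4; new y = k*7 = 1225/6*7/4 = 8575/24
Step 3: Increase by 10%: 8575/24 * 110/100 = 18865/48
Final result = 18865/48

18865/48


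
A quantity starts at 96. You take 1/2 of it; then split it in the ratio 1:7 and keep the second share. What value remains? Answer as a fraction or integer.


Start with 96.
Step 1: Take 1/2: 96 * 1/2 = 48
Step 2: Split 1:7, second share = 48 * 7/8 = 42
Final result = 42

42


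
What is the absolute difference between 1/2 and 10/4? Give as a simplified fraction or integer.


Simplify: 1/2 = 1/2 and 10/4 = 5/2
Find common denominator: LCD = 2
Convert: 1/2 and 5/2
Difference = |1 - 5|/2 = 4/2
Simplified = 2

2


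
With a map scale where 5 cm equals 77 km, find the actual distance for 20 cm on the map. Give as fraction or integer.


Map scale: 5 cm = 77 km
Measured distance on map = 20 cm
Set up proportion: 20 * 77 / 5
= 1540 / 5
= 308 km

308


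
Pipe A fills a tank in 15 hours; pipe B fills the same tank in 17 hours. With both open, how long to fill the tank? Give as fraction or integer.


Rate of A = 1/15 job per hour
Rate of B = 1/17 job per hour
Combined rate = 1/15 + 1/17
Find common denominator: (17 + 15)/(15*17) = 32/255
Combined rate = 32/255 job per hour
Time together = 1 / (32/255) = 255/32 hours

255/32


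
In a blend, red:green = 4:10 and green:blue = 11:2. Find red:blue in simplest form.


Given a:b = 4:10 and b:c = 11:2
Make b consistent. Multiply first ratio by 11: a:b = 44:110
Multiply second ratio by 10: b:c = 110:20
Now b = 110 in both, so a:b:c = 44:110:20
Therefore a:c = 44:20
Simplify by GCD: a:c = 11:5

11:5


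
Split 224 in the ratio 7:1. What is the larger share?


Total parts = 7 + 1 = 8
Value per part = 224 / 8 = 28
First share = 7 * 28 = 196
Second share = 1 * 28 = 28
Larger share = 196

196


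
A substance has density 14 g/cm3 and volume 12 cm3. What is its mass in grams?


Using mass = density * volume
Density = 14 g/cm3
Volume = 12 cm3
Mass = 14 * 12
= 168 g

168


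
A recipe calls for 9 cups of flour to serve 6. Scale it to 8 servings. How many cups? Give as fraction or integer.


Original: 9 cups for 6 servings
Target servings = 8
Scaling factor = 8/6
New amount = 9 * 8/6
= 72/6
= 12 cups

12


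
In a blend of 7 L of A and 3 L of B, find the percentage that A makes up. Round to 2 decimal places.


Volume of A = 7 L
Volume of B = 3 L
Total volume = 7 + 3 = 10 L
Percentage of A = (7/10) * 100
= 70.00%

70.00


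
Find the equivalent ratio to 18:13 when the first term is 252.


Original ratio: 18:13
First term target: 252
Scale factor = 252 / 18 = 14
Multiply second term: 13 * 14 = 182
Equivalent ratio = 252:182

252:182


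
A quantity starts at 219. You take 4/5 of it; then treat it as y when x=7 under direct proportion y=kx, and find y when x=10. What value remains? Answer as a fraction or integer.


Start with 219.
Step 1: Take 4/5: 219 * 4/5 = 876/5
Step 2: Direct prop: k = (876/5)/7; new y = k*10 = 876/5*10/7 = 1752/7
Final result = 1752/7

1752/7


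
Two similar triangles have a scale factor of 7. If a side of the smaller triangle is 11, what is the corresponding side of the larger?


Similar triangles have proportional sides
Scale factor = 7
Smaller side = 11
Corresponding larger side = 11 * 7
= 77

77


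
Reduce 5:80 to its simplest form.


Find GCD(5, 80)
GCD = 5
Divide both by 5: 5/5 = 1, 80/5 = 16
Simplified ratio = 1:16

1:16


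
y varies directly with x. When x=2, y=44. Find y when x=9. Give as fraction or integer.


Direct proportion: y = kx
Find k: k = 44/2 = 22
Compute y at x=9: y = 22 * 9
y = 198

198


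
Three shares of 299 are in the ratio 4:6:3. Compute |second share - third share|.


Total parts = 4 + 6 + 3 = 13
Value per part = 299 / 13 = 23
Shares: 4*23=92, 6*23=138, 3*23=69
Second share = 138, third share = 69
Difference = |138 - 69| = 69

69


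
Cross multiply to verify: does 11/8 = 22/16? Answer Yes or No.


Cross multiply to check 11/8 = 22/16
Left cross product: 11 * 16 = 176
Right cross product: 8 * 22 = 176
176 = 176
Equal, so proportions match => Yes

Yes


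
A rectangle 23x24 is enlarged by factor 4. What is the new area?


Original dimensions: 23 x 24
Enlargement factor = 4
New width = 23 * 4 = 92
New height = 24 * 4 = 96
New area = 92 * 96 = 8832

8832


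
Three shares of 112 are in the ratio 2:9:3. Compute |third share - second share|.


Total parts = 2 + 9 + 3 = 14
Value per part = 112 / 14 = 8
Shares: 2*8=16, 9*8=72, 3*8=24
Third share = 24, second share = 72
Difference = |24 - 72| = 48

48


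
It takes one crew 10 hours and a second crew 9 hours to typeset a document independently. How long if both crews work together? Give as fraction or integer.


Rate of A = 1/10 job per hour
Rate of B = 1/9 job per hour
Combined rate = 1/10 + 1/9
Find common denominator: (9 + 10)/(10*9) = 19/90
Combined rate = 19/90 job per hour
Time together = 1 / (19/90) = 90/19 hours

90/19


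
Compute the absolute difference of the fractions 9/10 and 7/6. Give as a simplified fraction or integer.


Simplify: 9/10 = 9/10 and 7/6 = 7/6
Find common denominator: LCD = 30
Convert: 27/30 and 35/30
Difference = |27 - 35|/30 = 8/30
Simplified = 4/15

4/15


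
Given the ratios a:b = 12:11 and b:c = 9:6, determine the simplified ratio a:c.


Given a:b = 12:11 and b:c = 9:6
Make b consistent. Multiply first ratio by 9: a:b = 108:99
Multiply second ratio by 11: b:c = 99:66
Now b = 99 in both, so a:b:c = 108:99:66
Therefore a:c = 108:66
Simplify by GCD: a:c = 18:11

18:11


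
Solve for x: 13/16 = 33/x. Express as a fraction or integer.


Setting up: 13/16 = 33/x
Cross multiply: 13 * x = 16 * 33
13x = 528
x = 528/13
x = 528/13

528/13


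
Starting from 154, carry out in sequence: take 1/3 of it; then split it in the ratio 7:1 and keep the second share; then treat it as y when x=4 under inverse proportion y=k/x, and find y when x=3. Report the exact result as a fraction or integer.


Start with 154.
Step 1: Take 1/3: 154 * 1/3 = 154/3
Step 2: Split 7:1, second share = 154/3 * 1/8 = 77/12
Step 3: Inverse prop: k = (77/12)*4; new y = k/3 = 77/12*4/3 = 77/9
Final result = 77/9

77/9


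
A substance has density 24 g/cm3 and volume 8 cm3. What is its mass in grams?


Using mass = density * volume
Density = 24 g/cm3
Volume = 8 cm3
Mass = 24 * 8
= 192 g

192


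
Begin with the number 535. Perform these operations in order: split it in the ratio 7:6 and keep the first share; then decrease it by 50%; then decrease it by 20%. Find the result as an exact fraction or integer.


Start with 535.
Step 1: Split 7:6, first share = 535 * 7/13 = 3745/13
Step 2: Decrease by 50%: 3745/13 * 50/100 = 3745/26
Step 3: Decrease by 20%: 3745/26 * 80/100 = 1498/13
Final result = 1498/13

1498/13


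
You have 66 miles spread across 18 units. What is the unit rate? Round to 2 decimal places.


Total miles = 66
Number of units = 18
Unit rate = 66 / 18
= 3.67 miles per unit

3.67


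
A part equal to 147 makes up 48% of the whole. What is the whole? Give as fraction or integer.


Given: 147 is 48% of the whole
Set up: 147 = 48/100 * whole
whole = 147 * 100 / 48
whole = 14700 / 48
whole = 1225/4

1225/4


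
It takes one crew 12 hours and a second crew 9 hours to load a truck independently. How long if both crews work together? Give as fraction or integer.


Rate of A = 1/12 job per hour
Rate of B = 1/9 job per hour
Combined rate = 1/12 + 1/9
Find common denominator: (9 + 12)/(12*9) = 21/108
Combined rate = 7/36 job per hour
Time together = 1 / (7/36) = 36/7 hours

36/7


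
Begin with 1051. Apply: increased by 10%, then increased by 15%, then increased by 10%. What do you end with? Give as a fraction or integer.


Start: 1051
Step 1: increase by 10% => multiply by 110/100
  1051 * 110/100 = 11561/10
Step 2: increase by 15% => multiply by 115/100
  11561/10 * 115/100 = 265903/200
Step 3: increase by 10% => multiply by 110/100
  265903/200 * 110/100 = 2924933/2000
Final value = 2924933/2000

2924933/2000


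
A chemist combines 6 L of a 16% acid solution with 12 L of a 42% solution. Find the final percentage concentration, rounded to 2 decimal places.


Solute in mixture 1 = 16% of 6 L = 6*16/100 = 24/25 L
Solute in mixture 2 = 42% of 12 L = 12*42/100 = 126/25 L
Total solute = 24/25 + 126/25 = 6 L
Total volume = 6 + 12 = 18 L
Final concentration = 6/18 * 100 = 33.33%

33.33


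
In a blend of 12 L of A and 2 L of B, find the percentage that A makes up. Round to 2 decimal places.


Volume of A = 12 L
Volume of B = 2 L
Total volume = 12 + 2 = 14 L
Percentage of A = (12/14) * 100
= 85.71%

85.71


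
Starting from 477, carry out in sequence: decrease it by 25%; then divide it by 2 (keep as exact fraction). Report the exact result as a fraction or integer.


Start with 477.
Step 1: Decrease by 25%: 477 * 75/100 = 1431/4
Step 2: Divide by 2: 1431/4 / 2 = 1431/8
Final result = 1431/8

1431/8


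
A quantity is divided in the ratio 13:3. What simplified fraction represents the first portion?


Total parts = 13 + 3 = 16
First part fraction = 13/16
Simplify: 13/16 = 13/16

13/16


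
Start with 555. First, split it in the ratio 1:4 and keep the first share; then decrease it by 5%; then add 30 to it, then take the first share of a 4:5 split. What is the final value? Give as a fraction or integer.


Start with 555.
Step 1: Split 1:4, first share = 555 * 1/5 = 111
Step 2: Decrease by 5%: 111 * 95/100 = 2109/20
Step 3: Add 30: 2109/20+30=2709/20; split 4:5 first = 2709/20*4/9 = 301/5
Final result = 301/5

301/5


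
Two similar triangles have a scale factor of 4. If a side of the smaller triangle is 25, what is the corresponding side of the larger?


Similar triangles have proportional sides
Scale factor = 4
Smaller side = 25
Corresponding larger side = 25 * 4
= 100

100


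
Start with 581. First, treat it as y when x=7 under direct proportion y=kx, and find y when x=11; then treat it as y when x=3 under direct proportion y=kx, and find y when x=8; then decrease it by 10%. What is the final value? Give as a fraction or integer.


Start with 581.
Step 1: Direct prop: k = (581)/7; new y = k*11 = 581*11/7 = 913
Step 2: Direct prop: k = (913)/3; new y = k*8 = 913*8/3 = 7304/3
Step 3: Decrease by 10%: 7304/3 * 90/100 = 10956/5
Final result = 10956/5

10956/5


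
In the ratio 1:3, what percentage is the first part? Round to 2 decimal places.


Total parts = 1 + 3 = 4
First part fraction = 1/4
Percentage = (1/4) * 100
= 0.25 * 100
= 25.00%

25.00


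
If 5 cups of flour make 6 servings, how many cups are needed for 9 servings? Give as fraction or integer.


Original: 5 cups for 6 servings
Target servings = 9
Scaling factor = 9/6
New amount = 5 * 9/6
= 45/6
= 15/2 cups

15/2


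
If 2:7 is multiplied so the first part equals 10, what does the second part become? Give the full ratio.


Original ratio: 2:7
First term target: 10
Scale factor = 10 / 2 = 5
Multiply second term: 7 * 5 = 35
Equivalent ratio = 10:35

10:35


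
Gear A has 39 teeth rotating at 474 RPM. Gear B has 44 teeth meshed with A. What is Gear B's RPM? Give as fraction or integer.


Gear ratio: teeth_A * RPM_A = teeth_B * RPM_B
39 * 474 = 44 * RPM_B
18486 = 44 * RPM_B
RPM_B = 18486 / 44
RPM_B = 9243/22

9243/22


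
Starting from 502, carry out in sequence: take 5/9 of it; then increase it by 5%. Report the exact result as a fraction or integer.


Start with 502.
Step 1: Take 5/9: 502 * 5/9 = 2510/9
Step 2: Increase by 5%: 2510/9 * 105/100 = 1757/6
Final result = 1757/6

1757/6


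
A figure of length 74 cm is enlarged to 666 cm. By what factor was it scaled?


Original length = 74 cm
Scaled length = 666 cm
Scale factor = 666 / 74
= 9

9


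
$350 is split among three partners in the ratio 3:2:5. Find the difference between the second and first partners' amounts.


Total parts = 3 + 2 + 5 = 10
Value per part = 350 / 10 = 35
Shares: 3*35=105, 2*35=70, 5*35=175
Second share = 70, first share = 105
Difference = |70 - 105| = 35

35


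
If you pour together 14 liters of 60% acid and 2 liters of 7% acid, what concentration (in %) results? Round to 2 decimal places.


Solute in mixture 1 = 60% of 14 L = 14*60/100 = 42/5 L
Solute in mixture 2 = 7% of 2 L = 2*7/100 = 7/50 L
Total solute = 42/5 + 7/50 = 427/50 L
Total volume = 14 + 2 = 16 L
Final concentration = 427/50/16 * 100 = 53.38%

53.38


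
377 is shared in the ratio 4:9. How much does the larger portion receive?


Total parts = 4 + 9 = 13
Value per part = 377 / 13 = 29
First share = 4 * 29 = 116
Second share = 9 * 29 = 261
Larger share = 261

261


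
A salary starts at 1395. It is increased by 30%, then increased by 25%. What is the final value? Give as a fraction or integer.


Start: 1395
Step 1: increase by 30% => multiply by 130/100
  1395 * 130/100 = 3627/2
Step 2: increase by 25% => multiply by 125/100
  3627/2 * 125/100 = 18135/8
Final value = 18135/8

18135/8


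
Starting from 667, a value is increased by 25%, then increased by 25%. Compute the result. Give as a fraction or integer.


Start: 667
Step 1: increase by 25% => multiply by 125/100
  667 * 125/100 = 3335/4
Step 2: increase by 25% => multiply by 125/100
  3335/4 * 125/100 = 16675/16
Final value = 16675/16

16675/16


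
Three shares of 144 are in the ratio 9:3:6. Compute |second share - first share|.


Total parts = 9 + 3 + 6 = 18
Value per part = 144 / 18 = 8
Shares: 9*8=72, 3*8=24, 6*8=48
Second share = 24, first share = 72
Difference = |24 - 72| = 48

48


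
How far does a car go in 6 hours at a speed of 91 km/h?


Using distance = speed * time
Speed = 91 km/h
Time = 6 hours
Distance = 91 * 6
= 546 km

546


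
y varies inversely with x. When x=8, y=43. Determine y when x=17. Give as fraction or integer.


Inverse proportion: y = k/x
Find k: k = 8 * 43 = 344
Compute y at x=17: y = 344/17
y = 344/17

344/17


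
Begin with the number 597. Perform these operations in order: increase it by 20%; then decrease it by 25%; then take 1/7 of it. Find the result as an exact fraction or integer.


Start with 597.
Step 1: Increase by 20%: 597 * 120/100 = 3582/5
Step 2: Decrease by 25%: 3582/5 * 75/100 = 5373/10
Step 3: Take 1/7: 5373/10 * 1/7 = 5373/70
Final result = 5373/70

5373/70


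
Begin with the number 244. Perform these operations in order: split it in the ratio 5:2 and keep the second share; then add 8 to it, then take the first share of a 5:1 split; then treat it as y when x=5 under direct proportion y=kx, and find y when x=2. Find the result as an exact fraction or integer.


Start with 244.
Step 1: Split 5:2, second share = 244 * 2/7 = 488/7
Step 2: Add 8: 488/7+8=544/7; split 5:1 first = 544/7*5/6 = 1360/21
Step 3: Direct prop: k = (1360/21)/5; new y = k*2 = 1360/21*2/5 = 544/21
Final result = 544/21

544/21


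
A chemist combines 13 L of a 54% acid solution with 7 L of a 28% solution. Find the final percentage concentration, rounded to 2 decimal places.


Solute in mixture 1 = 54% of 13 L = 13*54/100 = 351/50 L
Solute in mixture 2 = 28% of 7 L = 7*28/100 = 49/25 L
Total solute = 351/50 + 49/25 = 449/50 L
Total volume = 13 + 7 = 20 L
Final concentration = 449/50/20 * 100 = 44.90%

44.90


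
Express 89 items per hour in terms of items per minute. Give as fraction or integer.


Converting from per hour to per minute
Rate = 89 items per hour
Divide by 60: 89/60
= 89/60 items per minute

89/60


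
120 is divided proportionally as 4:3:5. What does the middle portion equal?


Ratio = 4:3:5
Total parts = 4 + 3 + 5 = 12
Value per part = 120 / 12 = 10
First share = 4 * 10 = 40
Middle share = 3 * 10 = 30
Third share = 5 * 10 = 50

30


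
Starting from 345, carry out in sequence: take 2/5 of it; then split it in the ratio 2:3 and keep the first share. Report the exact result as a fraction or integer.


Start with 345.
Step 1: Take 2/5: 345 * 2/5 = 138
Step 2: Split 2:3, first share = 138 * 2/5 = 276/5
Final result = 276/5

276/5


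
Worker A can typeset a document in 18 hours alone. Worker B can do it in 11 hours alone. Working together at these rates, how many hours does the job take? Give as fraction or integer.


Rate of A = 1/18 job per hour
Rate of B = 1/11 job per hour
Combined rate = 1/18 + 1/11
Find common denominator: (11 + 18)/(18*11) = 29/198
Combined rate = 29/198 job per hour
Time together = 1 / (29/198) = 198/29 hours

198/29


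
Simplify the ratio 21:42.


Find GCD(21, 42)
GCD = 21
Divide both by 21: 21/21 = 1, 42/21 = 2
Simplified ratio = 1:2

1:2


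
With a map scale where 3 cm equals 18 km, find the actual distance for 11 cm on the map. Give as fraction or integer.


Map scale: 3 cm = 18 km
Measured distance on map = 11 cm
Set up proportion: 11 * 18 / 3
= 198 / 3
= 66 km

66


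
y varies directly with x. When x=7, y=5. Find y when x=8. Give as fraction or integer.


Direct proportion: y = kx
Find k: k = 5/7 = 5/7
Compute y at x=8: y = 5/7 * 8
y = 40/7

40/7


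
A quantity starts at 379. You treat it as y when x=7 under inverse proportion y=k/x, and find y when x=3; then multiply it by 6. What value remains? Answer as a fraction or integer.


Start with 379.
Step 1: Inverse prop: k = (379)*7; new y = k/3 = 379*7/3 = 2653/3
Step 2: Multiply by 6: 2653/3 * 6 = 5306
Final result = 5306

5306


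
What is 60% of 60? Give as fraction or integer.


Compute 60% of 60
Convert percentage: 60% = 60/100
Multiply: 60 * 60/100
= 3600/100
= 36

36


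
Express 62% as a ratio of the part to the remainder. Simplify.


Part = 62%, Remainder = 38%
Ratio = 62:38
GCD(62, 38) = 2
Simplify: 31:19 = 31:19

31:19


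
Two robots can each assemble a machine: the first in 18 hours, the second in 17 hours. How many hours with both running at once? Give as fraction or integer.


Rate of A = 1/18 job per hour
Rate of B = 1/17 job per hour
Combined rate = 1/18 + 1/17
Find common denominator: (17 + 18)/(18*17) = 35/306
Combined rate = 35/306 job per hour
Time together = 1 / (35/306) = 306/35 hours

306/35


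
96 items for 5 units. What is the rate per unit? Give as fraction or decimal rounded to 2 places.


Total items = 96
Number of units = 5
Unit rate = 96 / 5
= 19.20 items per unit

19.20


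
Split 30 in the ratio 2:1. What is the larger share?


Total parts = 2 + 1 = 3
Value per part = 30 / 3 = 10
First share = 2 * 10 = 20
Second share = 1 * 10 = 10
Larger share = 20

20


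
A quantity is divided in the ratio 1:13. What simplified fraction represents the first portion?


Total parts = 1 + 13 = 14
First part fraction = 1/14
Simplify: 1/14 = 1/14

1/14


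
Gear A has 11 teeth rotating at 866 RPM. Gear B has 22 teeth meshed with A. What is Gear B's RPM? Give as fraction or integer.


Gear ratio: teeth_A * RPM_A = teeth_B * RPM_B
11 * 866 = 22 * RPM_B
9526 = 22 * RPM_B
RPM_B = 9526 / 22
RPM_B = 433

433


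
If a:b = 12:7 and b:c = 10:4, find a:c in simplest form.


Given a:b = 12:7 and b:c = 10:4
Make b consistent. Multiply first ratio by 10: a:b = 120:70
Multiply second ratio by 7: b:c = 70:28
Now b = 70 in both, so a:b:c = 120:70:28
Therefore a:c = 120:28
Simplify by GCD: a:c = 30:7

30:7


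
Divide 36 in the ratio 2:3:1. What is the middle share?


Ratio = 2:3:1
Total parts = 2 + 3 + 1 = 6
Value per part = 36 / 6 = 6
First share = 2 * 6 = 12
Middle share = 3 * 6 = 18
Third share = 1 * 6 = 6

18


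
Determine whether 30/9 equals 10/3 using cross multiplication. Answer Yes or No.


Cross multiply to check 30/9 = 10/3
Left cross product: 30 * 3 = 90
Right cross product: 9 * 10 = 90
90 = 90
Equal, so proportions match => Yes

Yes


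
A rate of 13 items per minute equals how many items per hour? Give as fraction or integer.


Converting from per minute to per hour
Rate = 13 items per minute
Multiply by 60: 13 * 60
= 780 items per hour

780


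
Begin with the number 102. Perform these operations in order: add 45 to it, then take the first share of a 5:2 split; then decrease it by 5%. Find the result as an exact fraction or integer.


Start with 102.
Step 1: Add 45: 102+45=147; split 5:2 first = 147*5/7 = 105
Step 2: Decrease by 5%: 105 * 95/100 = 399/4
Final result = 399/4

399/4


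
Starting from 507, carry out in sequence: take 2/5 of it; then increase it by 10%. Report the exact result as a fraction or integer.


Start with 507.
Step 1: Take 2/5: 507 * 2/5 = 1014/5
Step 2: Increase by 10%: 1014/5 * 110/100 = 5577/25
Final result = 5577/25

5577/25


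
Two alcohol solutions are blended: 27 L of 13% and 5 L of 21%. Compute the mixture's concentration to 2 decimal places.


Solute in mixture 1 = 13% of 27 L = 27*13/100 = 351/100 L
Solute in mixture 2 = 21% of 5 L = 5*21/100 = 21/20 L
Total solute = 351/100 + 21/20 = 114/25 L
Total volume = 27 + 5 = 32 L
Final concentration = 114/25/32 * 100 = 14.25%

14.25


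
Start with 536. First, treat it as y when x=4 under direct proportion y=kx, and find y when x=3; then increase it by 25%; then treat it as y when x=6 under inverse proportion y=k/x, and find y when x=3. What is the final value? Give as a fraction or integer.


Start with 536.
Step 1: Direct prop: k = (536)/4; new y = k*3 = 536*3/4 = 402
Step 2: Increase by 25%: 402 * 125/100 = 1005/2
Step 3: Inverse prop: k = (1005/2)*6; new y = k/3 = 1005/2*6/3 = 1005
Final result = 1005

1005


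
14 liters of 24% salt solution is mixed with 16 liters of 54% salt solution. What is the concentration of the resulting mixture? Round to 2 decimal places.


Solute in mixture 1 = 24% of 14 L = 14*24/100 = 84/25 L
Solute in mixture 2 = 54% of 16 L = 16*54/100 = 216/25 L
Total solute = 84/25 + 216/25 = 12 L
Total volume = 14 + 16 = 30 L
Final concentration = 12/30 * 100 = 40.00%

40.00


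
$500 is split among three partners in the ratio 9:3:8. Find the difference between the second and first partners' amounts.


Total parts = 9 + 3 + 8 = 20
Value per part = 500 / 20 = 25
Shares: 9*25=225, 3*25=75, 8*25=200
Second share = 75, first share = 225
Difference = |75 - 225| = 150

150


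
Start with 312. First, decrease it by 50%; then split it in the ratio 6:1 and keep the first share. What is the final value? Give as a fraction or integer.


Start with 312.
Step 1: Decrease by 50%: 312 * 50/100 = 156
Step 2: Split 6:1, first share = 156 * 6/7 = 936/7
Final result = 936/7

936/7


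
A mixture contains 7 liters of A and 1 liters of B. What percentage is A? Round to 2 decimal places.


Volume of A = 7 L
Volume of B = 1 L
Total volume = 7 + 1 = 8 L
Percentage of A = (7/8) * 100
= 87.50%

87.50


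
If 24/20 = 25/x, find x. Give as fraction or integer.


Setting up: 24/20 = 25/x
Cross multiply: 24 * x = 20 * 25
24x = 500
x = 500/24
x = 125/6

125/6


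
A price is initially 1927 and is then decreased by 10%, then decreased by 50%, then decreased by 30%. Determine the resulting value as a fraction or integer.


Start: 1927
Step 1: decrease by 10% => multiply by 90/100
  1927 * 90/100 = 17343/10
Step 2: decrease by 50% => multiply by 50/100
  17343/10 * 50/100 = 17343/20
Step 3: decrease by 30% => multiply by 70/100
  17343/20 * 70/100 = 121401/200
Final value = 121401/200

121401/200


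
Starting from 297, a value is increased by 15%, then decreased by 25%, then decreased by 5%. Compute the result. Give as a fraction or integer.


Start: 297
Step 1: increase by 15% => multiply by 115/100
  297 * 115/100 = 6831/20
Step 2: decrease by 25% => multiply by 75/100
  6831/20 * 75/100 = 20493/80
Step 3: decrease by 5% => multiply by 95/100
  20493/80 * 95/100 = 389367/1600
Final value = 389367/1600

389367/1600


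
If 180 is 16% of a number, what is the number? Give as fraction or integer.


Given: 180 is 16% of the whole
Set up: 180 = 16/100 * whole
whole = 180 * 100 / 16
whole = 18000 / 16
whole = 1125

1125


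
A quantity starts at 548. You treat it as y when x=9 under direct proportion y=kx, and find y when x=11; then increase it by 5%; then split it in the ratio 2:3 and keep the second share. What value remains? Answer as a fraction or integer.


Start with 548.
Step 1: Direct prop: k = (548)/9; new y = k*11 = 548*11/9 = 6028/9
Step 2: Increase by 5%: 6028/9 * 105/100 = 10549/15
Step 3: Split 2:3, second share = 10549/15 * 3/5 = 10549/25
Final result = 10549/25

10549/25


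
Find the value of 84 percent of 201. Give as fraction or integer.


Compute 84% of 201
Convert percentage: 84% = 84/100
Multiply: 201 * 84/100
= 16884/100
= 4221/25

4221/25


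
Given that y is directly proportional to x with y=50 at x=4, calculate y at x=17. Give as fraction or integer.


Direct proportion: y = kx
Find k: k = 50/4 = 25/2
Compute y at x=17: y = 25/2 * 17
y = 425/2

425/2


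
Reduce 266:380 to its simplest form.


Find GCD(266, 380)
GCD = 38
Divide both by 38: 266/38 = 7, 380/38 = 10
Simplified ratio = 7:10

7:10


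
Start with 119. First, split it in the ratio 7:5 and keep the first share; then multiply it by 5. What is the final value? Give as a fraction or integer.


Start with 119.
Step 1: Split 7:5, first share = 119 * 7/12 = 833/12
Step 2: Multiply by 5: 833/12 * 5 = 4165/12
Final result = 4165/12

4165/12


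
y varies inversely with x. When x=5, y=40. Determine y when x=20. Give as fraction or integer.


Inverse proportion: y = k/x
Find k: k = 5 * 40 = 200
Compute y at x=20: y = 200/20
y = 10

10


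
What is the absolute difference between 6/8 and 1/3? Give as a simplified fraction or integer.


Simplify: 6/8 = 3/4 and 1/3 = 1/3
Find common denominator: LCD = 12
Convert: 9/12 and 4/12
Difference = |9 - 4|/12 = 5/12
Simplified = 5/12

5/12


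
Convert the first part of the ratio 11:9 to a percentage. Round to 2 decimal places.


Total parts = 11 + 9 = 20
First part fraction = 11/20
Percentage = (11/20) * 100
= 0.55 * 100
= 55.00%

55.00


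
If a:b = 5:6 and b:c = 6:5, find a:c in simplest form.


Given a:b = 5:6 and b:c = 6:5
Make b consistent. Multiply first ratio by 6: a:b = 30:36
Multiply second ratio by 6: b:c = 36:30
Now b = 36 in both, so a:b:c = 30:36:30
Therefore a:c = 30:30
Simplify by GCD: a:c = 1:1

1:1


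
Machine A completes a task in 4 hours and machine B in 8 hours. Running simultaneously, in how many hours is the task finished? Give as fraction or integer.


Rate of A = 1/4 job per hour
Rate of B = 1/8 job per hour
Combined rate = 1/4 + 1/8
Find common denominator: (8 + 4)/(4*8) = 12/32
Combined rate = 3/8 job per hour
Time together = 1 / (3/8) = 8/3 hours

8/3


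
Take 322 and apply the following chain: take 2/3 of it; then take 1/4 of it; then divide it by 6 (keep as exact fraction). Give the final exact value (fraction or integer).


Start with 322.
Step 1: Take 2/3: 322 * 2/3 = 644/3
Step 2: Take 1/4: 644/3 * 1/4 = 161/3
Step 3: Divide by 6: 161/3 / 6 = 161/18
Final result = 161/18

161/18


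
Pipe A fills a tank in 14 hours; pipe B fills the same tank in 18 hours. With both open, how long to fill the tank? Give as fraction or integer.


Rate of A = 1/14 job per hour
Rate of B = 1/18 job per hour
Combined rate = 1/14 + 1/18
Find common denominator: (18 + 14)/(14*18) = 32/252
Combined rate = 8/63 job per hour
Time together = 1 / (8/63) = 63/8 hours

63/8


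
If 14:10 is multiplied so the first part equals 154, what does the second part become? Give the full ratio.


Original ratio: 14:10
First term target: 154
Scale factor = 154 / 14 = 11
Multiply second term: 10 * 11 = 110
Equivalent ratio = 154:110

154:110


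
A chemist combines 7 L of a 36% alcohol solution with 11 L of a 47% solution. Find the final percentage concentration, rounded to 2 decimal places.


Solute in mixture 1 = 36% of 7 L = 7*36/100 = 63/25 L
Solute in mixture 2 = 47% of 11 L = 11*47/100 = 517/100 L
Total solute = 63/25 + 517/100 = 769/100 L
Total volume = 7 + 11 = 18 L
Final concentration = 769/100/18 * 100 = 42.72%

42.72


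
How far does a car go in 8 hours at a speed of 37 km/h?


Using distance = speed * time
Speed = 37 km/h
Time = 8 hours
Distance = 37 * 8
= 296 km

296


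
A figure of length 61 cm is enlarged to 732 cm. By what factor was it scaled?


Original length = 61 cm
Scaled length = 732 cm
Scale factor = 732 / 61
= 12

12


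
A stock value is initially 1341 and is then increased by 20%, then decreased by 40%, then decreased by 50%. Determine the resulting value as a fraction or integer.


Start: 1341
Step 1: increase by 20% => multiply by 120/100
  1341 * 120/100 = 8046/5
Step 2: decrease by 40% => multiply by 60/100
  8046/5 * 60/100 = 24138/25
Step 3: decrease by 50% => multiply by 50/100
  24138/25 * 50/100 = 12069/25
Final value = 12069/25

12069/25


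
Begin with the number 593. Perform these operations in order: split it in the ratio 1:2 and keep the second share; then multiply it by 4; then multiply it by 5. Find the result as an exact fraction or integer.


Start with 593.
Step 1: Split 1:2, second share = 593 * 2/3 = 1186/3
Step 2: Multiply by 4: 1186/3 * 4 = 4744/3
Step 3: Multiply by 5: 4744/3 * 5 = 23720/3
Final result = 23720/3

23720/3


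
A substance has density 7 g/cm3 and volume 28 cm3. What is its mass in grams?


Using mass = density * volume
Density = 7 g/cm3
Volume = 28 cm3
Mass = 7 * 28
= 196 g

196


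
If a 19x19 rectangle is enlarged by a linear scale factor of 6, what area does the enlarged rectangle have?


Original dimensions: 19 x 19
Enlargement factor = 6
New width = 19 * 6 = 114
New height = 19 * 6 = 114
New area = 114 * 114 = 12996

12996


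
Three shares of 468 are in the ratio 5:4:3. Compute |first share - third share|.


Total parts = 5 + 4 + 3 = 12
Value per part = 468 / 12 = 39
Shares: 5*39=195, 4*39=156, 3*39=117
First share = 195, third share = 117
Difference = |195 - 117| = 78

78


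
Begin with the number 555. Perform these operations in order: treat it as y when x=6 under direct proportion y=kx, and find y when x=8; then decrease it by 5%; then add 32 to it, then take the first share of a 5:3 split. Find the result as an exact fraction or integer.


Start with 555.
Step 1: Direct prop: k = (555)/6; new y = k*8 = 555*8/6 = 740
Step 2: Decrease by 5%: 740 * 95/100 = 703
Step 3: Add 32: 703+32=735; split 5:3 first = 735*5/8 = 3675/8
Final result = 3675/8

3675/8


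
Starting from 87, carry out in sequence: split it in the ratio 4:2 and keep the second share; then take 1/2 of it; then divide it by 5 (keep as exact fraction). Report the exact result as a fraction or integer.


Start with 87.
Step 1: Split 4:2, second share = 87 * 2/6 = 29
Step 2: Take 1/2: 29 * 1/2 = 29/2
Step 3: Divide by 5: 29/2 / 5 = 29/10
Final result = 29/10

29/10


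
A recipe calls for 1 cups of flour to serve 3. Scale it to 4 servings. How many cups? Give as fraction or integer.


Original: 1 cups for 3 servings
Target servings = 4
Scaling factor = 4/3
New amount = 1 * 4/3
= 4/3
= 4/3 cups

4/3


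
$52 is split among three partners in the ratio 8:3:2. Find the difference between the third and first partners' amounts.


Total parts = 8 + 3 + 2 = 13
Value per part = 52 / 13 = 4
Shares: 8*4=32, 3*4=12, 2*4=8
Third share = 8, first share = 32
Difference = |8 - 32| = 24

24


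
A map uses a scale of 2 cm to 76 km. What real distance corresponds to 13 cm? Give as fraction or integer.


Map scale: 2 cm = 76 km
Measured distance on map = 13 cm
Set up proportion: 13 * 76 / 2
= 988 / 2
= 494 km

494


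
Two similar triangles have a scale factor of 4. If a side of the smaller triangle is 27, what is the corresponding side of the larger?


Similar triangles have proportional sides
Scale factor = 4
Smaller side = 27
Corresponding larger side = 27 * 4
= 108

108


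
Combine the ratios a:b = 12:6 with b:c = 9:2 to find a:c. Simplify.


Given a:b = 12:6 and b:c = 9:2
Make b consistent. Multiply first ratio by 9: a:b = 108:54
Multiply second ratio by 6: b:c = 54:12
Now b = 54 in both, so a:b:c = 108:54:12
Therefore a:c = 108:12
Simplify by GCD: a:c = 9:1

9:1


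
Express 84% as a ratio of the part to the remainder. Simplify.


Part = 84%, Remainder = 16%
Ratio = 84:16
GCD(84, 16) = 4
Simplify: 21:4 = 21:4

21:4


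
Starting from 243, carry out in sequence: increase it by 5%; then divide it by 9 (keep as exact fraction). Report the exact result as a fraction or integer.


Start with 243.
Step 1: Increase by 5%: 243 * 105/100 = 5103/20
Step 2: Divide by 9: 5103/20 / 9 = 567/20
Final result = 567/20

567/20


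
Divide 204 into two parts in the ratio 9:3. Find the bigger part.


Total parts = 9 + 3 = 12
Value per part = 204 / 12 = 17
First share = 9 * 17 = 153
Second share = 3 * 17 = 51
Larger share = 153

153


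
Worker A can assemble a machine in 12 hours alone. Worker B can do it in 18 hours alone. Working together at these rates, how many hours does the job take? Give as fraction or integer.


Rate of A = 1/12 job per hour
Rate of B = 1/18 job per hour
Combined rate = 1/12 + 1/18
Find common denominator: (18 + 12)/(12*18) = 30/216
Combined rate = 5/36 job per hour
Time together = 1 / (5/36) = 36/5 hours

36/5
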